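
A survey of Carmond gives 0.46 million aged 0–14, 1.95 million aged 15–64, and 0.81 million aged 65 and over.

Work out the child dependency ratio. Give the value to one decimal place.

Youth dependency ratio: 23.6

Youth dependency ratio = 0.46 / 1.95 × 100 = 23.6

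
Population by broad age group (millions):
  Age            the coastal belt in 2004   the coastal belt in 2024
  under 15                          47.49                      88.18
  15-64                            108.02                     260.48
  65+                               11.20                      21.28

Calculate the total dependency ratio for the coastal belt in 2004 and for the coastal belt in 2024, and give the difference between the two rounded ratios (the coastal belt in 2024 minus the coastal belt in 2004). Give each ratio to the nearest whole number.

the coastal belt in 2004: (47.49 + 11.20) / 108.02 × 100 = 58.69 / 108.02 × 100 = 54
the coastal belt in 2024: (88.18 + 21.28) / 260.48 × 100 = 109.46 / 260.48 × 100 = 42

the coastal belt in 2004: 54
the coastal belt in 2024: 42
Difference: -12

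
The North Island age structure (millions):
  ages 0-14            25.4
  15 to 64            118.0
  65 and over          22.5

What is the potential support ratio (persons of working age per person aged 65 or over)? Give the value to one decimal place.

Potential support ratio: 5.2

Potential support ratio = 118.0 / 22.5 = 5.2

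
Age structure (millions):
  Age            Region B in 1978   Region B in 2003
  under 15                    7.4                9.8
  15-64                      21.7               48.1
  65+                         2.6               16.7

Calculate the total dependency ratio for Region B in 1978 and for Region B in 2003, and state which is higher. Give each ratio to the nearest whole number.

Region B in 1978: 46
Region B in 2003: 55
Higher: Region B in 2003

Region B in 1978: (7.4 + 2.6) / 21.7 × 100 = 10.0 / 21.7 × 100 = 46
Region B in 2003: (9.8 + 16.7) / 48.1 × 100 = 26.5 / 48.1 × 100 = 55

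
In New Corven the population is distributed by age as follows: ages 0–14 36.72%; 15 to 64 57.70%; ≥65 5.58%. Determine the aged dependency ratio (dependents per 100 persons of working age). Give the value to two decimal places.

Old-age dependency ratio: 9.67

Old-age dependency ratio = 5.58 / 57.70 × 100 = 9.67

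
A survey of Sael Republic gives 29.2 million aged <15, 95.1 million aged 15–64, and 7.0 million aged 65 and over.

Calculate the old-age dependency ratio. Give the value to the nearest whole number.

Old-age dependency ratio: 7

Old-age dependency ratio = 7.0 / 95.1 × 100 = 7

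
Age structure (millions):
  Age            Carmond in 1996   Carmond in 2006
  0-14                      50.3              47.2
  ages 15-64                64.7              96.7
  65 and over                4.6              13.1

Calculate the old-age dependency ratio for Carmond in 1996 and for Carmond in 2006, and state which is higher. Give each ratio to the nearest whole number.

Carmond in 1996: 7
Carmond in 2006: 14
Higher: Carmond in 2006

Carmond in 1996: 4.6 / 64.7 × 100 = 7
Carmond in 2006: 13.1 / 96.7 × 100 = 14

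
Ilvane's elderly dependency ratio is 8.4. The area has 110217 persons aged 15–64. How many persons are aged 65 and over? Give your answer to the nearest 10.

Aged 65 and over: 9260

Old-age dependency ratio = elderly / working-age × 100
8.4 = E / 110217 × 100
⇒ 9260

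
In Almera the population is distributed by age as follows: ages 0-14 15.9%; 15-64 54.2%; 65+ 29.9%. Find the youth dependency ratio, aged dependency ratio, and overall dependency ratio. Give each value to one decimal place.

Youth dependency ratio: 29.3
Old-age dependency ratio: 55.2
Total dependency ratio: 84.5

Youth dependency ratio = 15.9 / 54.2 × 100 = 29.3
Old-age dependency ratio = 29.9 / 54.2 × 100 = 55.2
Total dependency ratio = (15.9 + 29.9) / 54.2 × 100 = 45.8 / 54.2 × 100 = 84.5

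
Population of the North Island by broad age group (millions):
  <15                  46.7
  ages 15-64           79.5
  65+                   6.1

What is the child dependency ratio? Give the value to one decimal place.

Youth dependency ratio: 58.7

Youth dependency ratio = 46.7 / 79.5 × 100 = 58.7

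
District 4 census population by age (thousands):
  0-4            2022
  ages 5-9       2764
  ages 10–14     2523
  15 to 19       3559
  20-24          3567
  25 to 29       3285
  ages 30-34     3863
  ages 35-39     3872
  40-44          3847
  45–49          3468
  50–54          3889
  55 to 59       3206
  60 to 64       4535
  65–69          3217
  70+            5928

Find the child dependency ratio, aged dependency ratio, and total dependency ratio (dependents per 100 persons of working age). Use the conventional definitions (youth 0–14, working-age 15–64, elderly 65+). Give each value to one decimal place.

Youth dependency ratio: 19.7
Old-age dependency ratio: 24.7
Total dependency ratio: 44.4

0–14: 2022 + 2764 + 2523 = 7309
15–64: 3559 + 3567 + 3285 + 3863 + 3872 + 3847 + 3468 + 3889 + 3206 + 4535 = 37091
65+: 3217 + 5928 = 9145
Youth dependency ratio = 7309 / 37091 × 100 = 19.7
Old-age dependency ratio = 9145 / 37091 × 100 = 24.7
Total dependency ratio = (7309 + 9145) / 37091 × 100 = 16454 / 37091 × 100 = 44.4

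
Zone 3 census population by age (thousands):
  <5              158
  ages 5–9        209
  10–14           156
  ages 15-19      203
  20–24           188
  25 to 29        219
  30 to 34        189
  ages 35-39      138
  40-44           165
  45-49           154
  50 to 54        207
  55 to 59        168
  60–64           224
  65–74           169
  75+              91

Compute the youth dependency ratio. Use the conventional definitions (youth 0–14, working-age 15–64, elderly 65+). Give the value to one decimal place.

Youth dependency ratio: 28.2

0–14: 158 + 209 + 156 = 523
15–64: 203 + 188 + 219 + 189 + 138 + 165 + 154 + 207 + 168 + 224 = 1 855
65+: 169 + 91 = 260
Youth dependency ratio = 523 / 1 855 × 100 = 28.2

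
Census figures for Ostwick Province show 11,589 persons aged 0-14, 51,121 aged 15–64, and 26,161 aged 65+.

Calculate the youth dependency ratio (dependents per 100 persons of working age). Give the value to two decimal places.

Youth dependency ratio = 11,589 / 51,121 × 100 = 22.67

Youth dependency ratio: 22.67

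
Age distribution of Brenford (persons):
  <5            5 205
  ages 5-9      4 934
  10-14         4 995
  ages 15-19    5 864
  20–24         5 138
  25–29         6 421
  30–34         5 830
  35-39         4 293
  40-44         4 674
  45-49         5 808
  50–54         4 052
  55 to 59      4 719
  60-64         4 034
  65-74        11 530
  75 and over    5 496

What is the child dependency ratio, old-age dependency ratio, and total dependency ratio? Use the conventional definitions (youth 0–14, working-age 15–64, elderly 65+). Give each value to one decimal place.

Youth dependency ratio: 29.8
Old-age dependency ratio: 33.5
Total dependency ratio: 63.3

0–14: 5 205 + 4 934 + 4 995 = 15 134
15–64: 5 864 + 5 138 + 6 421 + 5 830 + 4 293 + 4 674 + 5 808 + 4 052 + 4 719 + 4 034 = 50 833
65+: 11 530 + 5 496 = 17 026
Youth dependency ratio = 15 134 / 50 833 × 100 = 29.8
Old-age dependency ratio = 17 026 / 50 833 × 100 = 33.5
Total dependency ratio = (15 134 + 17 026) / 50 833 × 100 = 32 160 / 50 833 × 100 = 63.3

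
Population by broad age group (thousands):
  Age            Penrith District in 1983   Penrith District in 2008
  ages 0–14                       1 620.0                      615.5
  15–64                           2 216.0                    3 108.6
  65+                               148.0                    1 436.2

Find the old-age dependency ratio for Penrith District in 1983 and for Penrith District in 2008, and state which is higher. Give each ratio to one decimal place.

Penrith District in 1983: 148.0 / 2 216.0 × 100 = 6.7
Penrith District in 2008: 1 436.2 / 3 108.6 × 100 = 46.2

Penrith District in 1983: 6.7
Penrith District in 2008: 46.2
Higher: Penrith District in 2008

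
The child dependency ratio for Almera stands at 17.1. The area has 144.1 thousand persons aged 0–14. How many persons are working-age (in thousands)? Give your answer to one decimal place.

Working-age: 842.7

Youth dependency ratio = youth / working-age × 100
17.1 = 144.1 / W × 100
⇒ 842.7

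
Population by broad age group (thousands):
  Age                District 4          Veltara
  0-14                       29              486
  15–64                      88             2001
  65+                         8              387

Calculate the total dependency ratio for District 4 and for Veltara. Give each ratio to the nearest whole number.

District 4: 42
Veltara: 44

District 4: (29 + 8) / 88 × 100 = 37 / 88 × 100 = 42
Veltara: (486 + 387) / 2001 × 100 = 873 / 2001 × 100 = 44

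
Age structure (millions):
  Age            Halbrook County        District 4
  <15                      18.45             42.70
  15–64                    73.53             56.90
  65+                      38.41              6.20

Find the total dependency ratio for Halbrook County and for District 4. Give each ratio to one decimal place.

Halbrook County: (18.45 + 38.41) / 73.53 × 100 = 56.86 / 73.53 × 100 = 77.3
District 4: (42.70 + 6.20) / 56.90 × 100 = 48.90 / 56.90 × 100 = 85.9

Halbrook County: 77.3
District 4: 85.9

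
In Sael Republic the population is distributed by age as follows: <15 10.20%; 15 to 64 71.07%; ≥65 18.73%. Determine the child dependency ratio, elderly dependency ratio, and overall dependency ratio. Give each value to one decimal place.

Youth dependency ratio = 10.20 / 71.07 × 100 = 14.4
Old-age dependency ratio = 18.73 / 71.07 × 100 = 26.4
Total dependency ratio = (10.20 + 18.73) / 71.07 × 100 = 28.93 / 71.07 × 100 = 40.7

Youth dependency ratio: 14.4
Old-age dependency ratio: 26.4
Total dependency ratio: 40.7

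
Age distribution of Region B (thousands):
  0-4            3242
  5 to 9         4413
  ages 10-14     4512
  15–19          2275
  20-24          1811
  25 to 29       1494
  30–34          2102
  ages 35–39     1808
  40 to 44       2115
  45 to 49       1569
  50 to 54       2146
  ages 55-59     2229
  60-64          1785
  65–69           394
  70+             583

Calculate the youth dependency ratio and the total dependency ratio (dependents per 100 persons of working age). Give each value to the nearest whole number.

0–14: 3242 + 4413 + 4512 = 12167
15–64: 2275 + 1811 + 1494 + 2102 + 1808 + 2115 + 1569 + 2146 + 2229 + 1785 = 19334
65+: 394 + 583 = 977
Youth dependency ratio = 12167 / 19334 × 100 = 63
Total dependency ratio = (12167 + 977) / 19334 × 100 = 13144 / 19334 × 100 = 68

Youth dependency ratio: 63
Total dependency ratio: 68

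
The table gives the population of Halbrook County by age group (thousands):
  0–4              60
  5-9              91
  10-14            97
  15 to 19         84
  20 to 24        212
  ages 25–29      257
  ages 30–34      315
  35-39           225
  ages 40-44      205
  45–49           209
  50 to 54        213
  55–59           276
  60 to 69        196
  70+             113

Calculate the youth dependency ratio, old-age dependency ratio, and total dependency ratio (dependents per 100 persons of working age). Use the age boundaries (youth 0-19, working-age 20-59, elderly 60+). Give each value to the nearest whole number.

0–19: 60 + 91 + 97 + 84 = 332
20–59: 212 + 257 + 315 + 225 + 205 + 209 + 213 + 276 = 1 912
60+: 196 + 113 = 309
Youth dependency ratio = 332 / 1 912 × 100 = 17
Old-age dependency ratio = 309 / 1 912 × 100 = 16
Total dependency ratio = (332 + 309) / 1 912 × 100 = 641 / 1 912 × 100 = 34

Youth dependency ratio: 17
Old-age dependency ratio: 16
Total dependency ratio: 34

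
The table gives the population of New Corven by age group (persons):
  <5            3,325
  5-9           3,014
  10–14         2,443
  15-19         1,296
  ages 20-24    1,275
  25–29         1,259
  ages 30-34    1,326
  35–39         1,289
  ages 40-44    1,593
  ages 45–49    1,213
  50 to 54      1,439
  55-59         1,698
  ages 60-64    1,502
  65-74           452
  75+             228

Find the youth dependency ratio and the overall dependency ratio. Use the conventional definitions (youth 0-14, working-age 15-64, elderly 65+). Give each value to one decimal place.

Youth dependency ratio: 63.2
Total dependency ratio: 68.1

0–14: 3,325 + 3,014 + 2,443 = 8,782
15–64: 1,296 + 1,275 + 1,259 + 1,326 + 1,289 + 1,593 + 1,213 + 1,439 + 1,698 + 1,502 = 13,890
65+: 452 + 228 = 680
Youth dependency ratio = 8,782 / 13,890 × 100 = 63.2
Total dependency ratio = (8,782 + 680) / 13,890 × 100 = 9,462 / 13,890 × 100 = 68.1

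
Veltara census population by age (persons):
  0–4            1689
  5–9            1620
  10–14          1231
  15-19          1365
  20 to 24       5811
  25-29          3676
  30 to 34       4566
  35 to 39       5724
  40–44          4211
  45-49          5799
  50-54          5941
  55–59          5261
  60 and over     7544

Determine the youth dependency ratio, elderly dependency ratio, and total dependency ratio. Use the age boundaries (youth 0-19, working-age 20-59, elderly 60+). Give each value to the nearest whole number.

0–19: 1689 + 1620 + 1231 + 1365 = 5905
20–59: 5811 + 3676 + 4566 + 5724 + 4211 + 5799 + 5941 + 5261 = 40989
60+: 7544
Youth dependency ratio = 5905 / 40989 × 100 = 14
Old-age dependency ratio = 7544 / 40989 × 100 = 18
Total dependency ratio = (5905 + 7544) / 40989 × 100 = 13449 / 40989 × 100 = 33

Youth dependency ratio: 14
Old-age dependency ratio: 18
Total dependency ratio: 33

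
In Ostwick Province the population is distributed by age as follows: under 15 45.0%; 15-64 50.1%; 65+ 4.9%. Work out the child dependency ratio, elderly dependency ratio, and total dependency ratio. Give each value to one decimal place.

Youth dependency ratio = 45.0 / 50.1 × 100 = 89.8
Old-age dependency ratio = 4.9 / 50.1 × 100 = 9.8
Total dependency ratio = (45.0 + 4.9) / 50.1 × 100 = 49.9 / 50.1 × 100 = 99.6

Youth dependency ratio: 89.8
Old-age dependency ratio: 9.8
Total dependency ratio: 99.6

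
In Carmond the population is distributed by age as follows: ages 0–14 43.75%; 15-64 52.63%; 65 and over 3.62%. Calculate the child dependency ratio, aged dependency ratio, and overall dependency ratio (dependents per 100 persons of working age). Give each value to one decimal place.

Youth dependency ratio: 83.1
Old-age dependency ratio: 6.9
Total dependency ratio: 90.0

Youth dependency ratio = 43.75 / 52.63 × 100 = 83.1
Old-age dependency ratio = 3.62 / 52.63 × 100 = 6.9
Total dependency ratio = (43.75 + 3.62) / 52.63 × 100 = 47.37 / 52.63 × 100 = 90.0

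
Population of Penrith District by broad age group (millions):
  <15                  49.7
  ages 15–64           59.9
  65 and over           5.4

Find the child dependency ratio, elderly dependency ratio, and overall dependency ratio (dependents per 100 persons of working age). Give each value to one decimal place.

Youth dependency ratio = 49.7 / 59.9 × 100 = 83.0
Old-age dependency ratio = 5.4 / 59.9 × 100 = 9.0
Total dependency ratio = (49.7 + 5.4) / 59.9 × 100 = 55.1 / 59.9 × 100 = 92.0

Youth dependency ratio: 83.0
Old-age dependency ratio: 9.0
Total dependency ratio: 92.0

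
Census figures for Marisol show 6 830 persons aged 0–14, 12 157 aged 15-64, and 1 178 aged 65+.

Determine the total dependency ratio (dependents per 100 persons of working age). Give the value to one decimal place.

Total dependency ratio: 65.9

Total dependency ratio = (6 830 + 1 178) / 12 157 × 100 = 8 008 / 12 157 × 100 = 65.9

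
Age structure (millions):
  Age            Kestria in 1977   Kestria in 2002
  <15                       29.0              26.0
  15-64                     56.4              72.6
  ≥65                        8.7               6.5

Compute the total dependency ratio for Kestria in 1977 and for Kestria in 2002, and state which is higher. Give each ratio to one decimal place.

Kestria in 1977: (29.0 + 8.7) / 56.4 × 100 = 37.7 / 56.4 × 100 = 66.8
Kestria in 2002: (26.0 + 6.5) / 72.6 × 100 = 32.5 / 72.6 × 100 = 44.8

Kestria in 1977: 66.8
Kestria in 2002: 44.8
Higher: Kestria in 1977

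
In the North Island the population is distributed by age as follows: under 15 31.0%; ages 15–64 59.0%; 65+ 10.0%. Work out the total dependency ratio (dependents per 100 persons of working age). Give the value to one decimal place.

Total dependency ratio = (31.0 + 10.0) / 59.0 × 100 = 41.0 / 59.0 × 100 = 69.5

Total dependency ratio: 69.5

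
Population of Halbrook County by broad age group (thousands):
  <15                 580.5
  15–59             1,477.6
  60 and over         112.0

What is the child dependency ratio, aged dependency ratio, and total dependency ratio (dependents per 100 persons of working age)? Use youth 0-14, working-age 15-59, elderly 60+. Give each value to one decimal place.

Youth dependency ratio = 580.5 / 1,477.6 × 100 = 39.3
Old-age dependency ratio = 112.0 / 1,477.6 × 100 = 7.6
Total dependency ratio = (580.5 + 112.0) / 1,477.6 × 100 = 692.5 / 1,477.6 × 100 = 46.9

Youth dependency ratio: 39.3
Old-age dependency ratio: 7.6
Total dependency ratio: 46.9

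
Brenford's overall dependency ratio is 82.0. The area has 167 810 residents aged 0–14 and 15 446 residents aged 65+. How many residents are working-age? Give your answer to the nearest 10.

Working-age: 223 480

Total dependency ratio = (youth + elderly) / working-age × 100
82.0 = (167 810 + 15 446) / W × 100
⇒ 223 480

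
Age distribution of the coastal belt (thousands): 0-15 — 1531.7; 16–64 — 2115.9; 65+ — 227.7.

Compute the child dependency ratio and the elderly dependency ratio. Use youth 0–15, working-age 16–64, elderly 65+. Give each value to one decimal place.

Youth dependency ratio = 1531.7 / 2115.9 × 100 = 72.4
Old-age dependency ratio = 227.7 / 2115.9 × 100 = 10.8

Youth dependency ratio: 72.4
Old-age dependency ratio: 10.8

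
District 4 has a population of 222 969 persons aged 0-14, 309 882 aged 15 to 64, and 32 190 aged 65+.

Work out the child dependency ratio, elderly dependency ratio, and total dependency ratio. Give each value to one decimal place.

Youth dependency ratio: 72.0
Old-age dependency ratio: 10.4
Total dependency ratio: 82.3

Youth dependency ratio = 222 969 / 309 882 × 100 = 72.0
Old-age dependency ratio = 32 190 / 309 882 × 100 = 10.4
Total dependency ratio = (222 969 + 32 190) / 309 882 × 100 = 255 159 / 309 882 × 100 = 82.3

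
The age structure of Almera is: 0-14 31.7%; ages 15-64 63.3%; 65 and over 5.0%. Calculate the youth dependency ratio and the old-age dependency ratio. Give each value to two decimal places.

Youth dependency ratio = 31.7 / 63.3 × 100 = 50.08
Old-age dependency ratio = 5.0 / 63.3 × 100 = 7.90

Youth dependency ratio: 50.08
Old-age dependency ratio: 7.90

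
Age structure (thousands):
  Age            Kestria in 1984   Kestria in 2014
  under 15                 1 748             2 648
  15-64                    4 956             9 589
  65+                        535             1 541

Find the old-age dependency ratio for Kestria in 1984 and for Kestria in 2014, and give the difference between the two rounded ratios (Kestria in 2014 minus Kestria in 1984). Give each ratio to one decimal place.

Kestria in 1984: 535 / 4 956 × 100 = 10.8
Kestria in 2014: 1 541 / 9 589 × 100 = 16.1

Kestria in 1984: 10.8
Kestria in 2014: 16.1
Difference: +5.3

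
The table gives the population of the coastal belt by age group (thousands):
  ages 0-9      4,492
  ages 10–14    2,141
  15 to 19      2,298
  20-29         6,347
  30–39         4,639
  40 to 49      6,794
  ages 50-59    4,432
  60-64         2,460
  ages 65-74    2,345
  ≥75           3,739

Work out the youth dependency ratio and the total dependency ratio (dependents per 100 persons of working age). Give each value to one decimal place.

Youth dependency ratio: 24.6
Total dependency ratio: 47.2

0–14: 4,492 + 2,141 = 6,633
15–64: 2,298 + 6,347 + 4,639 + 6,794 + 4,432 + 2,460 = 26,970
65+: 2,345 + 3,739 = 6,084
Youth dependency ratio = 6,633 / 26,970 × 100 = 24.6
Total dependency ratio = (6,633 + 6,084) / 26,970 × 100 = 12,717 / 26,970 × 100 = 47.2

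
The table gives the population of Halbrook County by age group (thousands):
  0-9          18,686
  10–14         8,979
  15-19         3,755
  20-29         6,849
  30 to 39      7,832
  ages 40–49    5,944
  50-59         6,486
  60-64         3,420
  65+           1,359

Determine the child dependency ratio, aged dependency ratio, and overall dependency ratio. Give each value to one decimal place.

Youth dependency ratio: 80.7
Old-age dependency ratio: 4.0
Total dependency ratio: 84.7

0–14: 18,686 + 8,979 = 27,665
15–64: 3,755 + 6,849 + 7,832 + 5,944 + 6,486 + 3,420 = 34,286
65+: 1,359
Youth dependency ratio = 27,665 / 34,286 × 100 = 80.7
Old-age dependency ratio = 1,359 / 34,286 × 100 = 4.0
Total dependency ratio = (27,665 + 1,359) / 34,286 × 100 = 29,024 / 34,286 × 100 = 84.7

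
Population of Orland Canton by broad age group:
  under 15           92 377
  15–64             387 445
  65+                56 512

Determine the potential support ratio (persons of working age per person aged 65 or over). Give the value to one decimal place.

Potential support ratio: 6.9

Potential support ratio = 387 445 / 56 512 = 6.9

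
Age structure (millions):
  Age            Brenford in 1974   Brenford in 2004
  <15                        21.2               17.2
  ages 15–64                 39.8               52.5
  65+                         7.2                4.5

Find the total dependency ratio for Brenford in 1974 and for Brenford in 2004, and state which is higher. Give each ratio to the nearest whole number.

Brenford in 1974: 71
Brenford in 2004: 41
Higher: Brenford in 1974

Brenford in 1974: (21.2 + 7.2) / 39.8 × 100 = 28.4 / 39.8 × 100 = 71
Brenford in 2004: (17.2 + 4.5) / 52.5 × 100 = 21.7 / 52.5 × 100 = 41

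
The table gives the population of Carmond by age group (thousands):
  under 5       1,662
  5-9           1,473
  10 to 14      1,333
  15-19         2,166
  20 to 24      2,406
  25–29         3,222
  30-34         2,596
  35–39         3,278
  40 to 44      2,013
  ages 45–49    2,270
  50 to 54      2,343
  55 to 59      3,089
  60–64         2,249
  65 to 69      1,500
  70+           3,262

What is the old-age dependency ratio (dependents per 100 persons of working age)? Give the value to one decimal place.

0–14: 1,662 + 1,473 + 1,333 = 4,468
15–64: 2,166 + 2,406 + 3,222 + 2,596 + 3,278 + 2,013 + 2,270 + 2,343 + 3,089 + 2,249 = 25,632
65+: 1,500 + 3,262 = 4,762
Old-age dependency ratio = 4,762 / 25,632 × 100 = 18.6

Old-age dependency ratio: 18.6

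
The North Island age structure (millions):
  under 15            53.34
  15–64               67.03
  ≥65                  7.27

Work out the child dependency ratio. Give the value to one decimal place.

Youth dependency ratio = 53.34 / 67.03 × 100 = 79.6

Youth dependency ratio: 79.6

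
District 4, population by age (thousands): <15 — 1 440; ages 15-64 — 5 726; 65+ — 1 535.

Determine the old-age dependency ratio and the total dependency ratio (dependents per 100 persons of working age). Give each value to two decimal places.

Old-age dependency ratio = 1 535 / 5 726 × 100 = 26.81
Total dependency ratio = (1 440 + 1 535) / 5 726 × 100 = 2 975 / 5 726 × 100 = 51.96

Old-age dependency ratio: 26.81
Total dependency ratio: 51.96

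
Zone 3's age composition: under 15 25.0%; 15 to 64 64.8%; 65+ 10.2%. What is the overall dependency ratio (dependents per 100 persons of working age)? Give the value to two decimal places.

Total dependency ratio = (25.0 + 10.2) / 64.8 × 100 = 35.2 / 64.8 × 100 = 54.32

Total dependency ratio: 54.32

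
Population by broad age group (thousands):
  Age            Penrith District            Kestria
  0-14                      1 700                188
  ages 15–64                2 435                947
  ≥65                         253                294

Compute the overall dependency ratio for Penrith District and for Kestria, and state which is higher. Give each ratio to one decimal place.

Penrith District: (1 700 + 253) / 2 435 × 100 = 1 953 / 2 435 × 100 = 80.2
Kestria: (188 + 294) / 947 × 100 = 482 / 947 × 100 = 50.9

Penrith District: 80.2
Kestria: 50.9
Higher: Penrith District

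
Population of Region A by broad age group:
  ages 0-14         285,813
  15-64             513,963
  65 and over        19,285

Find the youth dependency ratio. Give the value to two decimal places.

Youth dependency ratio: 55.61

Youth dependency ratio = 285,813 / 513,963 × 100 = 55.61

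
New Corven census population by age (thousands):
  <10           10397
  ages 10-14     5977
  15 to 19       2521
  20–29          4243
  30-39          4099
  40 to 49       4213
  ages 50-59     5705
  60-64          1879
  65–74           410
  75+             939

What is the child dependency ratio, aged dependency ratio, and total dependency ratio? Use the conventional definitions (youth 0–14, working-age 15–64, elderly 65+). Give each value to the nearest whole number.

Youth dependency ratio: 72
Old-age dependency ratio: 6
Total dependency ratio: 78

0–14: 10397 + 5977 = 16374
15–64: 2521 + 4243 + 4099 + 4213 + 5705 + 1879 = 22660
65+: 410 + 939 = 1349
Youth dependency ratio = 16374 / 22660 × 100 = 72
Old-age dependency ratio = 1349 / 22660 × 100 = 6
Total dependency ratio = (16374 + 1349) / 22660 × 100 = 17723 / 22660 × 100 = 78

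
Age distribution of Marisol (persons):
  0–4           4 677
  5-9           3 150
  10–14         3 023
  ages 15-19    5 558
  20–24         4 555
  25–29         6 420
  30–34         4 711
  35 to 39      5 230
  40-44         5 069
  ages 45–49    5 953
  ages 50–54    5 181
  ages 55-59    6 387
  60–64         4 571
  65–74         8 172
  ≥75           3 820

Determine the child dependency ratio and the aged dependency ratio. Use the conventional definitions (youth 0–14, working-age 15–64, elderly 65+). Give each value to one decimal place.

0–14: 4 677 + 3 150 + 3 023 = 10 850
15–64: 5 558 + 4 555 + 6 420 + 4 711 + 5 230 + 5 069 + 5 953 + 5 181 + 6 387 + 4 571 = 53 635
65+: 8 172 + 3 820 = 11 992
Youth dependency ratio = 10 850 / 53 635 × 100 = 20.2
Old-age dependency ratio = 11 992 / 53 635 × 100 = 22.4

Youth dependency ratio: 20.2
Old-age dependency ratio: 22.4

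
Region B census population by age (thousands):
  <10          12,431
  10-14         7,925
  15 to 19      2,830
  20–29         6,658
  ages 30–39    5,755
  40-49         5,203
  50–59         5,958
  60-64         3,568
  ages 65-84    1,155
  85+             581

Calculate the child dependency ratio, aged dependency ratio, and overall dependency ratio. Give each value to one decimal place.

0–14: 12,431 + 7,925 = 20,356
15–64: 2,830 + 6,658 + 5,755 + 5,203 + 5,958 + 3,568 = 29,972
65+: 1,155 + 581 = 1,736
Youth dependency ratio = 20,356 / 29,972 × 100 = 67.9
Old-age dependency ratio = 1,736 / 29,972 × 100 = 5.8
Total dependency ratio = (20,356 + 1,736) / 29,972 × 100 = 22,092 / 29,972 × 100 = 73.7

Youth dependency ratio: 67.9
Old-age dependency ratio: 5.8
Total dependency ratio: 73.7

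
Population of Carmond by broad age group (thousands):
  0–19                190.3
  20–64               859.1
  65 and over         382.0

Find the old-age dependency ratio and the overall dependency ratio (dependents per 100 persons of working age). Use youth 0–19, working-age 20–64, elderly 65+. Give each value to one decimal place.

Old-age dependency ratio: 44.5
Total dependency ratio: 66.6

Old-age dependency ratio = 382.0 / 859.1 × 100 = 44.5
Total dependency ratio = (190.3 + 382.0) / 859.1 × 100 = 572.3 / 859.1 × 100 = 66.6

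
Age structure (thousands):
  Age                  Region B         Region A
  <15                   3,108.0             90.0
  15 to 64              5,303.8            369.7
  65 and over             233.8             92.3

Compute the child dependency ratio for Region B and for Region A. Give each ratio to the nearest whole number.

Region B: 3,108.0 / 5,303.8 × 100 = 59
Region A: 90.0 / 369.7 × 100 = 24

Region B: 59
Region A: 24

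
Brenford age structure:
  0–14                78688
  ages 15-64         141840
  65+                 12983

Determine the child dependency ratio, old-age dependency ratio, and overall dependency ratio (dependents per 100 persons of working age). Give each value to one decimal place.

Youth dependency ratio = 78688 / 141840 × 100 = 55.5
Old-age dependency ratio = 12983 / 141840 × 100 = 9.2
Total dependency ratio = (78688 + 12983) / 141840 × 100 = 91671 / 141840 × 100 = 64.6

Youth dependency ratio: 55.5
Old-age dependency ratio: 9.2
Total dependency ratio: 64.6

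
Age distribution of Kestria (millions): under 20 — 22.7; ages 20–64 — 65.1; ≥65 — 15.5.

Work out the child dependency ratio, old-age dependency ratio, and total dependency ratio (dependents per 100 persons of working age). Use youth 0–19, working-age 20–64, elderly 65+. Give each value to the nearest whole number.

Youth dependency ratio: 35
Old-age dependency ratio: 24
Total dependency ratio: 59

Youth dependency ratio = 22.7 / 65.1 × 100 = 35
Old-age dependency ratio = 15.5 / 65.1 × 100 = 24
Total dependency ratio = (22.7 + 15.5) / 65.1 × 100 = 38.2 / 65.1 × 100 = 59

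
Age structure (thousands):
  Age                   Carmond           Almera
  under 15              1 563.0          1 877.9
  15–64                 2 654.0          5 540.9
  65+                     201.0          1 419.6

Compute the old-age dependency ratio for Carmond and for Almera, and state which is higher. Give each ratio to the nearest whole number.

Carmond: 8
Almera: 26
Higher: Almera

Carmond: 201.0 / 2 654.0 × 100 = 8
Almera: 1 419.6 / 5 540.9 × 100 = 26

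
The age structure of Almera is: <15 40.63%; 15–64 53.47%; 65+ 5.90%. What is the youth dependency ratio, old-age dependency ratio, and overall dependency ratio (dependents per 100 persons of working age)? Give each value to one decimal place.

Youth dependency ratio = 40.63 / 53.47 × 100 = 76.0
Old-age dependency ratio = 5.90 / 53.47 × 100 = 11.0
Total dependency ratio = (40.63 + 5.90) / 53.47 × 100 = 46.53 / 53.47 × 100 = 87.0

Youth dependency ratio: 76.0
Old-age dependency ratio: 11.0
Total dependency ratio: 87.0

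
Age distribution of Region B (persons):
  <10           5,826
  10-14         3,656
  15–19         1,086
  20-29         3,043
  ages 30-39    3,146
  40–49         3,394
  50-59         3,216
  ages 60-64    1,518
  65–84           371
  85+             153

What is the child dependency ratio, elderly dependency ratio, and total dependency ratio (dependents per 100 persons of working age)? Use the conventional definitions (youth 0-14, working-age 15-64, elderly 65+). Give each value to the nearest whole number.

0–14: 5,826 + 3,656 = 9,482
15–64: 1,086 + 3,043 + 3,146 + 3,394 + 3,216 + 1,518 = 15,403
65+: 371 + 153 = 524
Youth dependency ratio = 9,482 / 15,403 × 100 = 62
Old-age dependency ratio = 524 / 15,403 × 100 = 3
Total dependency ratio = (9,482 + 524) / 15,403 × 100 = 10,006 / 15,403 × 100 = 65

Youth dependency ratio: 62
Old-age dependency ratio: 3
Total dependency ratio: 65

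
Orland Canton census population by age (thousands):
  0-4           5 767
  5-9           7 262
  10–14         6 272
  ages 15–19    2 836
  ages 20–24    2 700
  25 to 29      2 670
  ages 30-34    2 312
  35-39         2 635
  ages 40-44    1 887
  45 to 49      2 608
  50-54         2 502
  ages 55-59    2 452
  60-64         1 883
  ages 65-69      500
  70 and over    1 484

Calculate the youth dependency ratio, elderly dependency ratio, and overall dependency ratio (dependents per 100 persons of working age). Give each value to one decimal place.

Youth dependency ratio: 78.8
Old-age dependency ratio: 8.1
Total dependency ratio: 86.9

0–14: 5 767 + 7 262 + 6 272 = 19 301
15–64: 2 836 + 2 700 + 2 670 + 2 312 + 2 635 + 1 887 + 2 608 + 2 502 + 2 452 + 1 883 = 24 485
65+: 500 + 1 484 = 1 984
Youth dependency ratio = 19 301 / 24 485 × 100 = 78.8
Old-age dependency ratio = 1 984 / 24 485 × 100 = 8.1
Total dependency ratio = (19 301 + 1 984) / 24 485 × 100 = 21 285 / 24 485 × 100 = 86.9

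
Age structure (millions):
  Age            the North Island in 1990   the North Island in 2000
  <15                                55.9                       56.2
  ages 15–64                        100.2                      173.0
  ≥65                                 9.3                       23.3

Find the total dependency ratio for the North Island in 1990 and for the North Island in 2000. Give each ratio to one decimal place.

the North Island in 1990: 65.1
the North Island in 2000: 46.0

the North Island in 1990: (55.9 + 9.3) / 100.2 × 100 = 65.2 / 100.2 × 100 = 65.1
the North Island in 2000: (56.2 + 23.3) / 173.0 × 100 = 79.5 / 173.0 × 100 = 46.0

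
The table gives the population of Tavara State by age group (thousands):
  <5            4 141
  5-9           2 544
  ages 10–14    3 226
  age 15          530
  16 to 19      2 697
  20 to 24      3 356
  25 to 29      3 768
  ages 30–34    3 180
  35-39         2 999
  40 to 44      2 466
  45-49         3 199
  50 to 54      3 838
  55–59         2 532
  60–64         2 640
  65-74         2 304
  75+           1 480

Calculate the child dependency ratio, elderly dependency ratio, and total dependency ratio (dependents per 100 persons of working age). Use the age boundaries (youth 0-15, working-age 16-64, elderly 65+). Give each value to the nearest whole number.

0–15: 4 141 + 2 544 + 3 226 + 530 = 10 441
16–64: 2 697 + 3 356 + 3 768 + 3 180 + 2 999 + 2 466 + 3 199 + 3 838 + 2 532 + 2 640 = 30 675
65+: 2 304 + 1 480 = 3 784
Youth dependency ratio = 10 441 / 30 675 × 100 = 34
Old-age dependency ratio = 3 784 / 30 675 × 100 = 12
Total dependency ratio = (10 441 + 3 784) / 30 675 × 100 = 14 225 / 30 675 × 100 = 46

Youth dependency ratio: 34
Old-age dependency ratio: 12
Total dependency ratio: 46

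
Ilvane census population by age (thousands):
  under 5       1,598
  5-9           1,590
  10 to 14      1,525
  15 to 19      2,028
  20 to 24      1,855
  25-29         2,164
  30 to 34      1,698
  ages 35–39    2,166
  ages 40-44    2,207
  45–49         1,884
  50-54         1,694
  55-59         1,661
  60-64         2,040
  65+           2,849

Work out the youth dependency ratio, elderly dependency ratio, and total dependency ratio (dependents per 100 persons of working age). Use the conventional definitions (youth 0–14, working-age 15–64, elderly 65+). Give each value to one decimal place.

0–14: 1,598 + 1,590 + 1,525 = 4,713
15–64: 2,028 + 1,855 + 2,164 + 1,698 + 2,166 + 2,207 + 1,884 + 1,694 + 1,661 + 2,040 = 19,397
65+: 2,849
Youth dependency ratio = 4,713 / 19,397 × 100 = 24.3
Old-age dependency ratio = 2,849 / 19,397 × 100 = 14.7
Total dependency ratio = (4,713 + 2,849) / 19,397 × 100 = 7,562 / 19,397 × 100 = 39.0

Youth dependency ratio: 24.3
Old-age dependency ratio: 14.7
Total dependency ratio: 39.0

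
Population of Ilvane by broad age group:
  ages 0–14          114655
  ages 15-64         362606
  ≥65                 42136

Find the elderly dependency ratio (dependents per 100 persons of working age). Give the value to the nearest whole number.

Old-age dependency ratio: 12

Old-age dependency ratio = 42136 / 362606 × 100 = 12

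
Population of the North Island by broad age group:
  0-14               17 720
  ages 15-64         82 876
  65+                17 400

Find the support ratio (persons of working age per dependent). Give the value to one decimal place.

Support ratio = 82 876 / (17 720 + 17 400) = 82 876 / 35 120 = 2.4

Support ratio: 2.4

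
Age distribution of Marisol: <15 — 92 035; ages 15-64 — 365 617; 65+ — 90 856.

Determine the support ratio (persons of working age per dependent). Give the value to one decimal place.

Support ratio = 365 617 / (92 035 + 90 856) = 365 617 / 182 891 = 2.0

Support ratio: 2.0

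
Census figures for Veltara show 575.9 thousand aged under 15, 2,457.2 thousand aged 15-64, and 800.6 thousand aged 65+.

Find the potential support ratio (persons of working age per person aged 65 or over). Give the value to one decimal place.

Potential support ratio = 2,457.2 / 800.6 = 3.1

Potential support ratio: 3.1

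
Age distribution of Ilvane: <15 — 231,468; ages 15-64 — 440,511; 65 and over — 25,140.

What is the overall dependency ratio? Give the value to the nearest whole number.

Total dependency ratio: 58

Total dependency ratio = (231,468 + 25,140) / 440,511 × 100 = 256,608 / 440,511 × 100 = 58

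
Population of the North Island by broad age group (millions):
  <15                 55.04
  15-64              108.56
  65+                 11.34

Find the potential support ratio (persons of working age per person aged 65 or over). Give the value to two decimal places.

Potential support ratio = 108.56 / 11.34 = 9.57

Potential support ratio: 9.57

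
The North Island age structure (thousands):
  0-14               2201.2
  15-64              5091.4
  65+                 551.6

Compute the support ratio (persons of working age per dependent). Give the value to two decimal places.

Support ratio = 5091.4 / (2201.2 + 551.6) = 5091.4 / 2752.8 = 1.85

Support ratio: 1.85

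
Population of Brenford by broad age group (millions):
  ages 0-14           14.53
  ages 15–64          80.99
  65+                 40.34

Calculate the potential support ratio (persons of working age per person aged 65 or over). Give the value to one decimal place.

Potential support ratio: 2.0

Potential support ratio = 80.99 / 40.34 = 2.0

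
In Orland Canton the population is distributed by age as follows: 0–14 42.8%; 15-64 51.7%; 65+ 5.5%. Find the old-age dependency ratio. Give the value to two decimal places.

Old-age dependency ratio = 5.5 / 51.7 × 100 = 10.64

Old-age dependency ratio: 10.64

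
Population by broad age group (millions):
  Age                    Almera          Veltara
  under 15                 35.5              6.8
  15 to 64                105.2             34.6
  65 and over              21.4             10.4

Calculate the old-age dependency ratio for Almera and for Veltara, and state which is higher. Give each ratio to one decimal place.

Almera: 21.4 / 105.2 × 100 = 20.3
Veltara: 10.4 / 34.6 × 100 = 30.1

Almera: 20.3
Veltara: 30.1
Higher: Veltara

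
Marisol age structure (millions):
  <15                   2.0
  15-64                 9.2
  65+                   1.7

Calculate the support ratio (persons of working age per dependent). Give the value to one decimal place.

Support ratio = 9.2 / (2.0 + 1.7) = 9.2 / 3.7 = 2.5

Support ratio: 2.5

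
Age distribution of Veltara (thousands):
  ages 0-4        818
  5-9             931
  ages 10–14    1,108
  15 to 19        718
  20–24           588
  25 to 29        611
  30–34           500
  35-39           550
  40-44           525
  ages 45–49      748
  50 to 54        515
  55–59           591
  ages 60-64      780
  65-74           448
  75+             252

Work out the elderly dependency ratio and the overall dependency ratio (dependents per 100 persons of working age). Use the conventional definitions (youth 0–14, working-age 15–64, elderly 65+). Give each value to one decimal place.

0–14: 818 + 931 + 1,108 = 2,857
15–64: 718 + 588 + 611 + 500 + 550 + 525 + 748 + 515 + 591 + 780 = 6,126
65+: 448 + 252 = 700
Old-age dependency ratio = 700 / 6,126 × 100 = 11.4
Total dependency ratio = (2,857 + 700) / 6,126 × 100 = 3,557 / 6,126 × 100 = 58.1

Old-age dependency ratio: 11.4
Total dependency ratio: 58.1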